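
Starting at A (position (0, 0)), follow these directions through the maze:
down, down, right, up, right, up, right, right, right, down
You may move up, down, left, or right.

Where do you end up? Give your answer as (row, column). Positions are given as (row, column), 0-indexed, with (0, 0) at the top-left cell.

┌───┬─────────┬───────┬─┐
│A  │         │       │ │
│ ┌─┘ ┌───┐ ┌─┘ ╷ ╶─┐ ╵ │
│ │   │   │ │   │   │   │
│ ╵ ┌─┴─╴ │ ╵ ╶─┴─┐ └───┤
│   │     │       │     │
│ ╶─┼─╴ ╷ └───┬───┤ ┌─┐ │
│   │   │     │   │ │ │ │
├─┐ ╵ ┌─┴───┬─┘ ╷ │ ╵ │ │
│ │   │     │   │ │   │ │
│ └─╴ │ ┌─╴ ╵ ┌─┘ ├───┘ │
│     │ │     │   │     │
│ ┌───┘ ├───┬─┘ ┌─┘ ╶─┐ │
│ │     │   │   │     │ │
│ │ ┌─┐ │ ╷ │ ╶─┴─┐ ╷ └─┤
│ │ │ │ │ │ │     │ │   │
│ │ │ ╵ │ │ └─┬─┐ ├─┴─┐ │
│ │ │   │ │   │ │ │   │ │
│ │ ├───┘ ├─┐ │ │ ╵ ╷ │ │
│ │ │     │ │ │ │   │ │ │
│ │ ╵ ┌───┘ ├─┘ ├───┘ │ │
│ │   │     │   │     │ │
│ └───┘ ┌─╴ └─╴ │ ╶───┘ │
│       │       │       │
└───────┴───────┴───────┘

Following directions step by step:
Start: (0, 0)
  down: (0, 0) → (1, 0)
  down: (1, 0) → (2, 0)
  right: (2, 0) → (2, 1)
  up: (2, 1) → (1, 1)
  right: (1, 1) → (1, 2)
  up: (1, 2) → (0, 2)
  right: (0, 2) → (0, 3)
  right: (0, 3) → (0, 4)
  right: (0, 4) → (0, 5)
  down: (0, 5) → (1, 5)
Final position: (1, 5)

Path taken:

┌───┬─────────┬───────┬─┐
│A  │↱ → → ↓  │       │ │
│ ┌─┘ ┌───┐ ┌─┘ ╷ ╶─┐ ╵ │
│↓│↱ ↑│   │B│   │   │   │
│ ╵ ┌─┴─╴ │ ╵ ╶─┴─┐ └───┤
│↳ ↑│     │       │     │
│ ╶─┼─╴ ╷ └───┬───┤ ┌─┐ │
│   │   │     │   │ │ │ │
├─┐ ╵ ┌─┴───┬─┘ ╷ │ ╵ │ │
│ │   │     │   │ │   │ │
│ └─╴ │ ┌─╴ ╵ ┌─┘ ├───┘ │
│     │ │     │   │     │
│ ┌───┘ ├───┬─┘ ┌─┘ ╶─┐ │
│ │     │   │   │     │ │
│ │ ┌─┐ │ ╷ │ ╶─┴─┐ ╷ └─┤
│ │ │ │ │ │ │     │ │   │
│ │ │ ╵ │ │ └─┬─┐ ├─┴─┐ │
│ │ │   │ │   │ │ │   │ │
│ │ ├───┘ ├─┐ │ │ ╵ ╷ │ │
│ │ │     │ │ │ │   │ │ │
│ │ ╵ ┌───┘ ├─┘ ├───┘ │ │
│ │   │     │   │     │ │
│ └───┘ ┌─╴ └─╴ │ ╶───┘ │
│       │       │       │
└───────┴───────┴───────┘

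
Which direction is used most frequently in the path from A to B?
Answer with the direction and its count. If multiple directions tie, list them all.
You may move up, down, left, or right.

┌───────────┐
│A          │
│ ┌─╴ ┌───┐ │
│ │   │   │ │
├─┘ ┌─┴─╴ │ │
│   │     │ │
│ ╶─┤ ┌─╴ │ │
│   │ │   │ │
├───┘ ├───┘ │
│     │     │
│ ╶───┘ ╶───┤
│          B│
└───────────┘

Directions: right, right, right, right, right, down, down, down, down, left, left, down, right, right
Counts: {'right': 7, 'down': 5, 'left': 2}
Most common: right (7 times)

Solution:

┌───────────┐
│A → → → → ↓│
│ ┌─╴ ┌───┐ │
│ │   │   │↓│
├─┘ ┌─┴─╴ │ │
│   │     │↓│
│ ╶─┤ ┌─╴ │ │
│   │ │   │↓│
├───┘ ├───┘ │
│     │↓ ← ↲│
│ ╶───┘ ╶───┤
│      ↳ → B│
└───────────┘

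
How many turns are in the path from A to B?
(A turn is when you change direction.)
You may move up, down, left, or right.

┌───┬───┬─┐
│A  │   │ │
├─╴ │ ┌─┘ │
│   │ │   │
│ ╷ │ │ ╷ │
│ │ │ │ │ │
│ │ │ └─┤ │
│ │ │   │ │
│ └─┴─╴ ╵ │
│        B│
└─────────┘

Directions: right, down, left, down, down, down, right, right, right, right
Number of turns: 4

Solution:

┌───┬───┬─┐
│A ↓│   │ │
├─╴ │ ┌─┘ │
│↓ ↲│ │   │
│ ╷ │ │ ╷ │
│↓│ │ │ │ │
│ │ │ └─┤ │
│↓│ │   │ │
│ └─┴─╴ ╵ │
│↳ → → → B│
└─────────┘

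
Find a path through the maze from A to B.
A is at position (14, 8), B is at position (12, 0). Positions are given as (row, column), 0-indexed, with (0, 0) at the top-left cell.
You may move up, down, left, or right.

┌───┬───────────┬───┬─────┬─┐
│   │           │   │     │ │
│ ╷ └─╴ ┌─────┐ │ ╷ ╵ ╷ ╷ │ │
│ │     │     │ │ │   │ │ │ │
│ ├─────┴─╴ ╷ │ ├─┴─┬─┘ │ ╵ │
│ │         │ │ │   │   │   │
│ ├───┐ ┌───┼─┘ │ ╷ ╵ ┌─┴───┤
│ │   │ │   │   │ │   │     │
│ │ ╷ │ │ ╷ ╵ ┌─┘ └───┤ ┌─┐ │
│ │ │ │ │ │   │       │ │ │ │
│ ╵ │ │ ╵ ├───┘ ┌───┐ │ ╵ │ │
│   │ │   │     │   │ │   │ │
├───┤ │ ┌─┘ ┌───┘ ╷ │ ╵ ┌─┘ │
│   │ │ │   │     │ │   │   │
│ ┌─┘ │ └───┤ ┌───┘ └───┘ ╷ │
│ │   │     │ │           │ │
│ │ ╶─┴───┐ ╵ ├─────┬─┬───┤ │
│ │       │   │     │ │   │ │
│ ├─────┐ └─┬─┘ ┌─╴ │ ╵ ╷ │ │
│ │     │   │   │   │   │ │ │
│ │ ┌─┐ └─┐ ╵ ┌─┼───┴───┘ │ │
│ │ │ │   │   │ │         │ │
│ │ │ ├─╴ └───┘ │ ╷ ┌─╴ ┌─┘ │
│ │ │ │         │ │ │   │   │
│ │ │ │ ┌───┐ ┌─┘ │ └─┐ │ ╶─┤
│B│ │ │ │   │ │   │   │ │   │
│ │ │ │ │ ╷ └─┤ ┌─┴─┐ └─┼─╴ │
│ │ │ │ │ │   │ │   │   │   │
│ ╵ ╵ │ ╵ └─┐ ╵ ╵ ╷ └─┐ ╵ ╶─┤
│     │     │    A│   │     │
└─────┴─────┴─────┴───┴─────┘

Finding the shortest path from (14, 8) to (12, 0):
Path length: 26 steps
Directions: left → left → up → left → up → left → down → down → left → up → up → up → right → up → left → up → left → left → down → down → down → down → down → left → up → up

Solution:

┌───┬───────────┬───┬─────┬─┐
│   │           │   │     │ │
│ ╷ └─╴ ┌─────┐ │ ╷ ╵ ╷ ╷ │ │
│ │     │     │ │ │   │ │ │ │
│ ├─────┴─╴ ╷ │ ├─┴─┬─┘ │ ╵ │
│ │         │ │ │   │   │   │
│ ├───┐ ┌───┼─┘ │ ╷ ╵ ┌─┴───┤
│ │   │ │   │   │ │   │     │
│ │ ╷ │ │ ╷ ╵ ┌─┘ └───┤ ┌─┐ │
│ │ │ │ │ │   │       │ │ │ │
│ ╵ │ │ ╵ ├───┘ ┌───┐ │ ╵ │ │
│   │ │   │     │   │ │   │ │
├───┤ │ ┌─┘ ┌───┘ ╷ │ ╵ ┌─┘ │
│   │ │ │   │     │ │   │   │
│ ┌─┘ │ └───┤ ┌───┘ └───┘ ╷ │
│ │   │     │ │           │ │
│ │ ╶─┴───┐ ╵ ├─────┬─┬───┤ │
│ │       │   │     │ │   │ │
│ ├─────┐ └─┬─┘ ┌─╴ │ ╵ ╷ │ │
│ │↓ ← ↰│   │   │   │   │ │ │
│ │ ┌─┐ └─┐ ╵ ┌─┼───┴───┘ │ │
│ │↓│ │↑ ↰│   │ │         │ │
│ │ │ ├─╴ └───┘ │ ╷ ┌─╴ ┌─┘ │
│ │↓│ │↱ ↑      │ │ │   │   │
│ │ │ │ ┌───┐ ┌─┘ │ └─┐ │ ╶─┤
│B│↓│ │↑│↓ ↰│ │   │   │ │   │
│ │ │ │ │ ╷ └─┤ ┌─┴─┐ └─┼─╴ │
│↑│↓│ │↑│↓│↑ ↰│ │   │   │   │
│ ╵ ╵ │ ╵ └─┐ ╵ ╵ ╷ └─┐ ╵ ╶─┤
│↑ ↲  │↑ ↲  │↑ ← A│   │     │
└─────┴─────┴─────┴───┴─────┘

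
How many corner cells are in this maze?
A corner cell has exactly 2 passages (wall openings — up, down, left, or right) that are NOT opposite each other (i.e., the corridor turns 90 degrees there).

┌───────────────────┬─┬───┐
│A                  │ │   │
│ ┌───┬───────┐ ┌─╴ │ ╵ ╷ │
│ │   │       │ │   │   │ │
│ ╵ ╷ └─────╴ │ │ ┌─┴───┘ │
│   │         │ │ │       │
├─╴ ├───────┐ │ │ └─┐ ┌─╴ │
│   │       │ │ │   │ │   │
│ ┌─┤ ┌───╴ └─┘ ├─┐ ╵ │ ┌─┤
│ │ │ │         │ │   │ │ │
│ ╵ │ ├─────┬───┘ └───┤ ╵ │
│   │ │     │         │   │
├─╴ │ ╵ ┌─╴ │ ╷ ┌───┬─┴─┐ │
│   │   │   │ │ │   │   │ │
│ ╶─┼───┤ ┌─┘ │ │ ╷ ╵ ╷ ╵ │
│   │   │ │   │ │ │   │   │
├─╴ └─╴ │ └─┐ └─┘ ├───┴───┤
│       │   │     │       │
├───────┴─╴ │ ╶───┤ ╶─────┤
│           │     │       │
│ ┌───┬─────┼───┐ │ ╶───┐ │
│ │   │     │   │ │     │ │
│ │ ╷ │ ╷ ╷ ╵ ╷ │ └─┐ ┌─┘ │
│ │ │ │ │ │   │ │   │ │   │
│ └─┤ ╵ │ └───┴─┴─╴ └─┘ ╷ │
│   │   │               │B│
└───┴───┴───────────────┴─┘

Counting corner cells (2 non-opposite passages):
Total corners: 73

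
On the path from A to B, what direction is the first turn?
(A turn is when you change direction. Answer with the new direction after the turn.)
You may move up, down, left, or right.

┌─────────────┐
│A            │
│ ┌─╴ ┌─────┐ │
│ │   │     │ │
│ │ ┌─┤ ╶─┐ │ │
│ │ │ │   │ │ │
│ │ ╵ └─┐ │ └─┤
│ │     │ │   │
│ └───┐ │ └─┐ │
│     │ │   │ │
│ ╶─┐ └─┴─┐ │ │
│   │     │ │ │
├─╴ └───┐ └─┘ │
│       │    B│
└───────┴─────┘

Directions: down, down, down, down, right, right, down, right, right, down, right, right
First turn direction: right

Solution:

┌─────────────┐
│A            │
│ ┌─╴ ┌─────┐ │
│↓│   │     │ │
│ │ ┌─┤ ╶─┐ │ │
│↓│ │ │   │ │ │
│ │ ╵ └─┐ │ └─┤
│↓│     │ │   │
│ └───┐ │ └─┐ │
│↳ → ↓│ │   │ │
│ ╶─┐ └─┴─┐ │ │
│   │↳ → ↓│ │ │
├─╴ └───┐ └─┘ │
│       │↳ → B│
└───────┴─────┘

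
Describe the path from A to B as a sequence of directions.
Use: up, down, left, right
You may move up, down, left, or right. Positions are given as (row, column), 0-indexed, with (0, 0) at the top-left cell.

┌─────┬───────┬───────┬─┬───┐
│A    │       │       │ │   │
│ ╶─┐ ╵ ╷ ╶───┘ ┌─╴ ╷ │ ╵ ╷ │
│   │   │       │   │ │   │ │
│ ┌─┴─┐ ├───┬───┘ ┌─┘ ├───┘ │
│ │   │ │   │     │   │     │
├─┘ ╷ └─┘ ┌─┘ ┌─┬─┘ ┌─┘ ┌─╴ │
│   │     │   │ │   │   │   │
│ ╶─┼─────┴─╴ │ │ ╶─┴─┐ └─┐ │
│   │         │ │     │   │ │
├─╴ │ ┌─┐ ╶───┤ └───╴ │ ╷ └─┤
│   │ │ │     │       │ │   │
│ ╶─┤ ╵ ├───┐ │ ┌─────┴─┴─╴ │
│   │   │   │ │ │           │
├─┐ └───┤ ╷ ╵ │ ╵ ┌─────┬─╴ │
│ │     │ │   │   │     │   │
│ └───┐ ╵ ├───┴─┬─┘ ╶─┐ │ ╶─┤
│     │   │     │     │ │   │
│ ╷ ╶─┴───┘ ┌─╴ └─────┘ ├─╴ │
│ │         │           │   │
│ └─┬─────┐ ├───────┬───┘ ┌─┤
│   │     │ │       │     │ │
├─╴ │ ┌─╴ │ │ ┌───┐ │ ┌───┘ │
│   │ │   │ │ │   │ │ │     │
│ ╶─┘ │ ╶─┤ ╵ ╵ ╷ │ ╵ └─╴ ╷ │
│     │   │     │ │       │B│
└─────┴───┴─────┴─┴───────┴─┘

Finding the path and converting it to directions:
Path through cells: (0,0) → (0,1) → (0,2) → (1,2) → (1,3) → (0,3) → (0,4) → (1,4) → (1,5) → (1,6) → (1,7) → (0,7) → (0,8) → (0,9) → (0,10) → (1,10) → (2,10) → (2,9) → (3,9) → (3,8) → (4,8) → (4,9) → (4,10) → (5,10) → (5,9) → (5,8) → (5,7) → (6,7) → (7,7) → (7,8) → (6,8) → (6,9) → (6,10) → (6,11) → (6,12) → (6,13) → (7,13) → (7,12) → (8,12) → (8,13) → (9,13) → (9,12) → (10,12) → (10,11) → (10,10) → (11,10) → (12,10) → (12,11) → (12,12) → (11,12) → (11,13) → (12,13)
Directions: right, right, down, right, up, right, down, right, right, right, up, right, right, right, down, down, left, down, left, down, right, right, down, left, left, left, down, down, right, up, right, right, right, right, right, down, left, down, right, down, left, down, left, left, down, down, right, right, up, right, down

Solution:

┌─────┬───────┬───────┬─┬───┐
│A → ↓│↱ ↓    │↱ → → ↓│ │   │
│ ╶─┐ ╵ ╷ ╶───┘ ┌─╴ ╷ │ ╵ ╷ │
│   │↳ ↑│↳ → → ↑│   │↓│   │ │
│ ┌─┴─┐ ├───┬───┘ ┌─┘ ├───┘ │
│ │   │ │   │     │↓ ↲│     │
├─┘ ╷ └─┘ ┌─┘ ┌─┬─┘ ┌─┘ ┌─╴ │
│   │     │   │ │↓ ↲│   │   │
│ ╶─┼─────┴─╴ │ │ ╶─┴─┐ └─┐ │
│   │         │ │↳ → ↓│   │ │
├─╴ │ ┌─┐ ╶───┤ └───╴ │ ╷ └─┤
│   │ │ │     │↓ ← ← ↲│ │   │
│ ╶─┤ ╵ ├───┐ │ ┌─────┴─┴─╴ │
│   │   │   │ │↓│↱ → → → → ↓│
├─┐ └───┤ ╷ ╵ │ ╵ ┌─────┬─╴ │
│ │     │ │   │↳ ↑│     │↓ ↲│
│ └───┐ ╵ ├───┴─┬─┘ ╶─┐ │ ╶─┤
│     │   │     │     │ │↳ ↓│
│ ╷ ╶─┴───┘ ┌─╴ └─────┘ ├─╴ │
│ │         │           │↓ ↲│
│ └─┬─────┐ ├───────┬───┘ ┌─┤
│   │     │ │       │↓ ← ↲│ │
├─╴ │ ┌─╴ │ │ ┌───┐ │ ┌───┘ │
│   │ │   │ │ │   │ │↓│  ↱ ↓│
│ ╶─┘ │ ╶─┤ ╵ ╵ ╷ │ ╵ └─╴ ╷ │
│     │   │     │ │  ↳ → ↑│B│
└─────┴───┴─────┴─┴───────┴─┘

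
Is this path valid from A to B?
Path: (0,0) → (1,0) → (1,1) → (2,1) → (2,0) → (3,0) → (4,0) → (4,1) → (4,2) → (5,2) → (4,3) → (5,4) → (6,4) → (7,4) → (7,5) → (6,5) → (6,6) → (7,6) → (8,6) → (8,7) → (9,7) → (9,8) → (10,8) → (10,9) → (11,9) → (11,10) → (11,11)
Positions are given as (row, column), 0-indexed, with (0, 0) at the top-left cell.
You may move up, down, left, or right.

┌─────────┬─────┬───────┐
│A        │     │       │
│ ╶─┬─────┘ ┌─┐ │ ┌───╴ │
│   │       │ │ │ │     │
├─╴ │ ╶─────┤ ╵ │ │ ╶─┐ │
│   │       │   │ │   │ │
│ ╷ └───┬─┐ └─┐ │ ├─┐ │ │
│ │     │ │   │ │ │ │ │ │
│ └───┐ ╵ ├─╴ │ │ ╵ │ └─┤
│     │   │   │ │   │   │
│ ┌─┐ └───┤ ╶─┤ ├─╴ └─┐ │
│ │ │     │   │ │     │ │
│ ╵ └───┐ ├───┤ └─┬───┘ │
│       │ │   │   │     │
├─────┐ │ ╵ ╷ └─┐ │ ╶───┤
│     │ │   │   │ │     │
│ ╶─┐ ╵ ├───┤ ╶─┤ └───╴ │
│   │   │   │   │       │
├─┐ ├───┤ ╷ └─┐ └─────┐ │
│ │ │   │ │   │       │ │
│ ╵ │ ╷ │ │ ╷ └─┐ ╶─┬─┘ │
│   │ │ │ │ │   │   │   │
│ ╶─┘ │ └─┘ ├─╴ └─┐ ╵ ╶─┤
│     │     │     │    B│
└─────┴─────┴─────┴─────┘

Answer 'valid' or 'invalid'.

Checking path validity:
Result: Invalid move at step 10: cannot move from (5, 2) to (4, 3).

invalid

Correct solution:

┌─────────┬─────┬───────┐
│A        │     │       │
│ ╶─┬─────┘ ┌─┐ │ ┌───╴ │
│↳ ↓│       │ │ │ │     │
├─╴ │ ╶─────┤ ╵ │ │ ╶─┐ │
│↓ ↲│       │   │ │   │ │
│ ╷ └───┬─┐ └─┐ │ ├─┐ │ │
│↓│     │ │   │ │ │ │ │ │
│ └───┐ ╵ ├─╴ │ │ ╵ │ └─┤
│↳ → ↓│   │   │ │   │   │
│ ┌─┐ └───┤ ╶─┤ ├─╴ └─┐ │
│ │ │↳ → ↓│   │ │     │ │
│ ╵ └───┐ ├───┤ └─┬───┘ │
│       │↓│↱ ↓│   │     │
├─────┐ │ ╵ ╷ └─┐ │ ╶───┤
│     │ │↳ ↑│↓  │ │     │
│ ╶─┐ ╵ ├───┤ ╶─┤ └───╴ │
│   │   │   │↳ ↓│       │
├─┐ ├───┤ ╷ └─┐ └─────┐ │
│ │ │   │ │   │↳ ↓    │ │
│ ╵ │ ╷ │ │ ╷ └─┐ ╶─┬─┘ │
│   │ │ │ │ │   │↳ ↓│   │
│ ╶─┘ │ └─┘ ├─╴ └─┐ ╵ ╶─┤
│     │     │     │↳ → B│
└─────┴─────┴─────┴─────┘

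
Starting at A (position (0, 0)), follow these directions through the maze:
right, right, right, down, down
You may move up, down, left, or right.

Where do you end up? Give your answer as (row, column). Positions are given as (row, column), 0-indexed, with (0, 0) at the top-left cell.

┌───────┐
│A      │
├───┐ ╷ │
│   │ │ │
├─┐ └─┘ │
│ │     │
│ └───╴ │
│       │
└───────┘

Following directions step by step:
Start: (0, 0)
  right: (0, 0) → (0, 1)
  right: (0, 1) → (0, 2)
  right: (0, 2) → (0, 3)
  down: (0, 3) → (1, 3)
  down: (1, 3) → (2, 3)
Final position: (2, 3)

Path taken:

┌───────┐
│A → → ↓│
├───┐ ╷ │
│   │ │↓│
├─┐ └─┘ │
│ │    B│
│ └───╴ │
│       │
└───────┘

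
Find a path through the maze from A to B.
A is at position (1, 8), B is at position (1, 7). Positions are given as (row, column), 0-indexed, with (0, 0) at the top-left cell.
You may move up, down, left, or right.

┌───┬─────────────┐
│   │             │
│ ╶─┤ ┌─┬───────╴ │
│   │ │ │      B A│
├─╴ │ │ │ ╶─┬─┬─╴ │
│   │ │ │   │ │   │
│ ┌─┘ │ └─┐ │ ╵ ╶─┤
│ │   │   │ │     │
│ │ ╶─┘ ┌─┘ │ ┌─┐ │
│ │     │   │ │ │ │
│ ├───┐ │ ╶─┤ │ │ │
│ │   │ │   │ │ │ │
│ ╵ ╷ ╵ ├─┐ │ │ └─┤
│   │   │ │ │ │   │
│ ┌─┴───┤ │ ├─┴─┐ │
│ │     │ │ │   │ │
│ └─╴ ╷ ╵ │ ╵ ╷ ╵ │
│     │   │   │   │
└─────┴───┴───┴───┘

Finding the shortest path from (1, 8) to (1, 7):
Path length: 1 steps
Directions: left

Solution:

┌───┬─────────────┐
│   │             │
│ ╶─┤ ┌─┬───────╴ │
│   │ │ │      B A│
├─╴ │ │ │ ╶─┬─┬─╴ │
│   │ │ │   │ │   │
│ ┌─┘ │ └─┐ │ ╵ ╶─┤
│ │   │   │ │     │
│ │ ╶─┘ ┌─┘ │ ┌─┐ │
│ │     │   │ │ │ │
│ ├───┐ │ ╶─┤ │ │ │
│ │   │ │   │ │ │ │
│ ╵ ╷ ╵ ├─┐ │ │ └─┤
│   │   │ │ │ │   │
│ ┌─┴───┤ │ ├─┴─┐ │
│ │     │ │ │   │ │
│ └─╴ ╷ ╵ │ ╵ ╷ ╵ │
│     │   │   │   │
└─────┴───┴───┴───┘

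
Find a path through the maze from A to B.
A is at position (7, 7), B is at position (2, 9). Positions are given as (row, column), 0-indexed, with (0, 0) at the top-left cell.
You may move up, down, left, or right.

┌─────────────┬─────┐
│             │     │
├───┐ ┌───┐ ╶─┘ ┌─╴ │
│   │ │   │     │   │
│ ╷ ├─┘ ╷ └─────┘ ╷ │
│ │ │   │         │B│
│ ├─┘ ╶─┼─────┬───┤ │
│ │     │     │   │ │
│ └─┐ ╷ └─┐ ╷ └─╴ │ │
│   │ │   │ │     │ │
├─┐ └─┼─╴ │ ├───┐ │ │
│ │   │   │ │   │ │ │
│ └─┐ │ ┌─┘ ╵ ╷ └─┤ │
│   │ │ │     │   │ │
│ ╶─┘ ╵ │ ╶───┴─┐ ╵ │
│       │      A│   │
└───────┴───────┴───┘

Finding the shortest path from (7, 7) to (2, 9):
Path length: 17 steps
Directions: left → left → left → up → right → right → up → right → down → right → down → right → up → up → up → up → up

Solution:

┌─────────────┬─────┐
│             │     │
├───┐ ┌───┐ ╶─┘ ┌─╴ │
│   │ │   │     │   │
│ ╷ ├─┘ ╷ └─────┘ ╷ │
│ │ │   │         │B│
│ ├─┘ ╶─┼─────┬───┤ │
│ │     │     │   │↑│
│ └─┐ ╷ └─┐ ╷ └─╴ │ │
│   │ │   │ │     │↑│
├─┐ └─┼─╴ │ ├───┐ │ │
│ │   │   │ │↱ ↓│ │↑│
│ └─┐ │ ┌─┘ ╵ ╷ └─┤ │
│   │ │ │↱ → ↑│↳ ↓│↑│
│ ╶─┘ ╵ │ ╶───┴─┐ ╵ │
│       │↑ ← ← A│↳ ↑│
└───────┴───────┴───┘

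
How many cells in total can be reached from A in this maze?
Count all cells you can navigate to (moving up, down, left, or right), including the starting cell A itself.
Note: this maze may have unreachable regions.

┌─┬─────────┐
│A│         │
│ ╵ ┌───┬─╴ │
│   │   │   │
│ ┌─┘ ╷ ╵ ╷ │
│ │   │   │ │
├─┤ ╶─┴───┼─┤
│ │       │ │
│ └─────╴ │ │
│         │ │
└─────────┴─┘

Using BFS/flood-fill to find all reachable cells from A:
Maze size: 5 × 6 = 30 total cells
2 cell(s) are walled off and cannot be reached from A.
Reachable cells: 28

Reachable region (· marks reachable cells):

┌─┬─────────┐
│A│· · · · ·│
│ ╵ ┌───┬─╴ │
│· ·│· ·│· ·│
│ ┌─┘ ╷ ╵ ╷ │
│·│· ·│· ·│·│
├─┤ ╶─┴───┼─┤
│·│· · · ·│ │
│ └─────╴ │ │
│· · · · ·│ │
└─────────┴─┘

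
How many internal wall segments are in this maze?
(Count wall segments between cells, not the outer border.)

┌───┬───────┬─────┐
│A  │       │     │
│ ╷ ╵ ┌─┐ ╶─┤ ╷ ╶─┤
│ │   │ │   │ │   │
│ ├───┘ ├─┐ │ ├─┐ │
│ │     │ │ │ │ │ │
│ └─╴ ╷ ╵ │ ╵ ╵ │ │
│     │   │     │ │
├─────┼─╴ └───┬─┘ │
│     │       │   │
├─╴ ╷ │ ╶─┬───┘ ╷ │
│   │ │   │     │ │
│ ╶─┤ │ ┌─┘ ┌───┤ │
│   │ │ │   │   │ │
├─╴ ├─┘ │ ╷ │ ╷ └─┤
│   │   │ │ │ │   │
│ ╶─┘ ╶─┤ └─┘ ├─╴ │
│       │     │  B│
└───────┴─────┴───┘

Counting internal wall segments:
Total internal walls: 64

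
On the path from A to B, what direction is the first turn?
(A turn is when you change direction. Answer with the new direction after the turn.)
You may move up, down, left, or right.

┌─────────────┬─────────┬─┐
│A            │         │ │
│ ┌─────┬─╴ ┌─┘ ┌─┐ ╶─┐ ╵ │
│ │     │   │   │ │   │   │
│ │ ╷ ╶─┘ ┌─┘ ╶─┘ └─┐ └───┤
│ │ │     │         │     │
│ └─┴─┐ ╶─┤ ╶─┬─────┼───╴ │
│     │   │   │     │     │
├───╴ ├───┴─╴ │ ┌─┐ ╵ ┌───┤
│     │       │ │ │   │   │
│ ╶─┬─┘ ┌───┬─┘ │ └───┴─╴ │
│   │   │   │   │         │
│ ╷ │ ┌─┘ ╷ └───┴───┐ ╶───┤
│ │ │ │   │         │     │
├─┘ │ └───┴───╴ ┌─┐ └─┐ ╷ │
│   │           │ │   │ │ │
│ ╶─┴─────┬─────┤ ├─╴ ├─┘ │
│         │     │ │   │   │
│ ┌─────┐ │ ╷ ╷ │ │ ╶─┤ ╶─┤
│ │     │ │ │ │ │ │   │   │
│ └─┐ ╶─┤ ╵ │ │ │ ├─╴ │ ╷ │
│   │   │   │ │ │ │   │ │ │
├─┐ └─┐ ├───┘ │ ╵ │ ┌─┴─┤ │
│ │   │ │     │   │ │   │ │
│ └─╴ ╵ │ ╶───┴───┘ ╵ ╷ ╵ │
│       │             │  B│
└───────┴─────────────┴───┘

Directions: down, down, down, right, right, down, left, left, down, right, down, down, left, down, right, right, right, right, down, down, right, up, up, right, down, down, down, left, left, down, right, right, right, right, right, right, up, right, down, right
First turn direction: right

Solution:

┌─────────────┬─────────┬─┐
│A            │         │ │
│ ┌─────┬─╴ ┌─┘ ┌─┐ ╶─┐ ╵ │
│↓│     │   │   │ │   │   │
│ │ ╷ ╶─┘ ┌─┘ ╶─┘ └─┐ └───┤
│↓│ │     │         │     │
│ └─┴─┐ ╶─┤ ╶─┬─────┼───╴ │
│↳ → ↓│   │   │     │     │
├───╴ ├───┴─╴ │ ┌─┐ ╵ ┌───┤
│↓ ← ↲│       │ │ │   │   │
│ ╶─┬─┘ ┌───┬─┘ │ └───┴─╴ │
│↳ ↓│   │   │   │         │
│ ╷ │ ┌─┘ ╷ └───┴───┐ ╶───┤
│ │↓│ │   │         │     │
├─┘ │ └───┴───╴ ┌─┐ └─┐ ╷ │
│↓ ↲│           │ │   │ │ │
│ ╶─┴─────┬─────┤ ├─╴ ├─┘ │
│↳ → → → ↓│↱ ↓  │ │   │   │
│ ┌─────┐ │ ╷ ╷ │ │ ╶─┤ ╶─┤
│ │     │↓│↑│↓│ │ │   │   │
│ └─┐ ╶─┤ ╵ │ │ │ ├─╴ │ ╷ │
│   │   │↳ ↑│↓│ │ │   │ │ │
├─┐ └─┐ ├───┘ │ ╵ │ ┌─┴─┤ │
│ │   │ │↓ ← ↲│   │ │↱ ↓│ │
│ └─╴ ╵ │ ╶───┴───┘ ╵ ╷ ╵ │
│       │↳ → → → → → ↑│↳ B│
└───────┴─────────────┴───┘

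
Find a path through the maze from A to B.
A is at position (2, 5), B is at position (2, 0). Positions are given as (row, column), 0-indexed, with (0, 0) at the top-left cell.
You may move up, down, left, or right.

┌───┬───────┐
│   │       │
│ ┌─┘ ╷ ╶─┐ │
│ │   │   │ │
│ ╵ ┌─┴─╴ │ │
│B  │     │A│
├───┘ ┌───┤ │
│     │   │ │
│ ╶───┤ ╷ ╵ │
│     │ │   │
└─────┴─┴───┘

Finding the shortest path from (2, 5) to (2, 0):
Path length: 9 steps
Directions: up → up → left → left → left → down → left → down → left

Solution:

┌───┬───────┐
│   │↓ ← ← ↰│
│ ┌─┘ ╷ ╶─┐ │
│ │↓ ↲│   │↑│
│ ╵ ┌─┴─╴ │ │
│B ↲│     │A│
├───┘ ┌───┤ │
│     │   │ │
│ ╶───┤ ╷ ╵ │
│     │ │   │
└─────┴─┴───┘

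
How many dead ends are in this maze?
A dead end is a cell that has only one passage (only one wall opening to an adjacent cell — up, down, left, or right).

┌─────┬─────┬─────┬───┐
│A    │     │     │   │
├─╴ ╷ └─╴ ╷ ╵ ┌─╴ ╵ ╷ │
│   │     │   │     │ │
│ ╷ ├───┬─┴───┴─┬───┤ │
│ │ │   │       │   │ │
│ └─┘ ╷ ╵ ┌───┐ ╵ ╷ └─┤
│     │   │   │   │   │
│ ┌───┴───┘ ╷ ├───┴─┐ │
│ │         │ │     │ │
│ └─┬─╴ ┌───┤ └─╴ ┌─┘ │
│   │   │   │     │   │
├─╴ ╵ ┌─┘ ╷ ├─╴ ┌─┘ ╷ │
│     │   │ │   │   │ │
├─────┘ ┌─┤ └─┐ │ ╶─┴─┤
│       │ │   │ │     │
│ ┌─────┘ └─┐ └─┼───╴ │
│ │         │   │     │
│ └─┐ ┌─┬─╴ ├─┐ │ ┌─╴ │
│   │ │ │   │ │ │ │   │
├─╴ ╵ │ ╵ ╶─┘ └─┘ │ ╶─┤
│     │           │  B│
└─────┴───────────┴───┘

Checking each cell for number of passages:

Dead ends found at positions:
  (0, 0)
  (0, 3)
  (1, 7)
  (2, 1)
  (2, 10)
  (4, 1)
  (4, 7)
  (4, 9)
  (6, 0)
  (6, 6)
  (6, 10)
  (7, 4)
  (7, 7)
  (8, 1)
  (9, 3)
  (9, 6)
  (9, 7)
  (10, 0)
  (10, 10)
Total dead ends: 19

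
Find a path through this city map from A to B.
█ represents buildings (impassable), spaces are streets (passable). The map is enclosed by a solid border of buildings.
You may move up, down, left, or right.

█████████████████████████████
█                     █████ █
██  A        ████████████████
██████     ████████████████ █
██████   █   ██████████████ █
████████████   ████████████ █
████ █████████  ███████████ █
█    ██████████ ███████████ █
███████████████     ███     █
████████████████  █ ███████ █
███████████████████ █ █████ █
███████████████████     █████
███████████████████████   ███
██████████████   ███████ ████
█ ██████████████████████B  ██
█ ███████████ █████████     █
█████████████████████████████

Finding the shortest path from A to B:
Movement: cardinal only
Path length: 32 steps
Directions: right → right → down → right → right → right → right → down → right → right → down → right → right → down → right → down → down → right → right → right → right → down → down → down → right → right → right → right → down → right → down → down

Solution:

█████████████████████████████
█                     █████ █
██  A→↓      ████████████████
██████↳→→→↓████████████████ █
██████   █↳→↓██████████████ █
████████████↳→↓████████████ █
████ █████████↳↓███████████ █
█    ██████████↓███████████ █
███████████████↳→→→↓███     █
████████████████  █↓███████ █
███████████████████↓█ █████ █
███████████████████↳→→→↓█████
███████████████████████↳↓ ███
██████████████   ███████↓████
█ ██████████████████████B  ██
█ ███████████ █████████     █
█████████████████████████████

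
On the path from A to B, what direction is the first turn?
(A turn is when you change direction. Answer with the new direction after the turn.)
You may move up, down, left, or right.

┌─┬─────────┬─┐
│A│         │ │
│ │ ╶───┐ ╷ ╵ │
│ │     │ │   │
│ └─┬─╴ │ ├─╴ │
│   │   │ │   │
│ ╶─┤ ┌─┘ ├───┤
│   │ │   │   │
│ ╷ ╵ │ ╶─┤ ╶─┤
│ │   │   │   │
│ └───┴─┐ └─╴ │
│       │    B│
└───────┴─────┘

Directions: down, down, down, right, down, right, up, up, right, up, left, left, up, right, right, right, down, down, down, left, down, right, down, right, right
First turn direction: right

Solution:

┌─┬─────────┬─┐
│A│↱ → → ↓  │ │
│ │ ╶───┐ ╷ ╵ │
│↓│↑ ← ↰│↓│   │
│ └─┬─╴ │ ├─╴ │
│↓  │↱ ↑│↓│   │
│ ╶─┤ ┌─┘ ├───┤
│↳ ↓│↑│↓ ↲│   │
│ ╷ ╵ │ ╶─┤ ╶─┤
│ │↳ ↑│↳ ↓│   │
│ └───┴─┐ └─╴ │
│       │↳ → B│
└───────┴─────┘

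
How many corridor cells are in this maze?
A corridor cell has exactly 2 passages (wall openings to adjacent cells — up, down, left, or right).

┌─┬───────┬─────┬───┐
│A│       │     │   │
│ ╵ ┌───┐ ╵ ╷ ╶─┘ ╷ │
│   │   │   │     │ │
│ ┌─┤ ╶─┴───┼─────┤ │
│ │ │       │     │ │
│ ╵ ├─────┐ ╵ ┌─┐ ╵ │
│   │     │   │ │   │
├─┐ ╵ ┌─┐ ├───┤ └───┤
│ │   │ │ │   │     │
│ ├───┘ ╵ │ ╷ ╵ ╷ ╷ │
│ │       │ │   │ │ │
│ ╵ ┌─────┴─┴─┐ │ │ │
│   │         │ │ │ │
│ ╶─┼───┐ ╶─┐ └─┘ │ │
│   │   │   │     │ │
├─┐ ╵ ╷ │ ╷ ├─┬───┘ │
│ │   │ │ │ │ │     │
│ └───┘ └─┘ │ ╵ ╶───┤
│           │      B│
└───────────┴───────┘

Counting cells with exactly 2 passages:
Total corridor cells: 74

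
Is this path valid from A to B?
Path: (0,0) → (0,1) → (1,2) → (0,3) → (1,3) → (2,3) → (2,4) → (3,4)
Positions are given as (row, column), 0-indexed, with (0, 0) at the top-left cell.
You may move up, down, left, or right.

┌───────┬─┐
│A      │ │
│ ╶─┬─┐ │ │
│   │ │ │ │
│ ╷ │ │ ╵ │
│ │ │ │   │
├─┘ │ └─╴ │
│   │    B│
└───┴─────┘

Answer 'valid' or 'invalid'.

Checking path validity:
Result: Invalid move at step 2: cannot move from (0, 1) to (1, 2).

invalid

Correct solution:

┌───────┬─┐
│A → → ↓│ │
│ ╶─┬─┐ │ │
│   │ │↓│ │
│ ╷ │ │ ╵ │
│ │ │ │↳ ↓│
├─┘ │ └─╴ │
│   │    B│
└───┴─────┘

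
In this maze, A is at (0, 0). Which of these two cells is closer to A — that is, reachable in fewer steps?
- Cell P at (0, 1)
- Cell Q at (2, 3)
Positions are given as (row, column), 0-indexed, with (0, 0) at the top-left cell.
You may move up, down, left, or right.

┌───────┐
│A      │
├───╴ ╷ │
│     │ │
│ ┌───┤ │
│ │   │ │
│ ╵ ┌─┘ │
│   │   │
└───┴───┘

Shortest path A → P at (0, 1): 1 steps
Shortest path A → Q at (2, 3): 5 steps

P is closer (1 steps vs 5 steps).

Path to P:

┌───────┐
│A P    │
├───╴ ╷ │
│     │ │
│ ┌───┤ │
│ │   │ │
│ ╵ ┌─┘ │
│   │   │
└───┴───┘

Path to Q:

┌───────┐
│A → → ↓│
├───╴ ╷ │
│     │↓│
│ ┌───┤ │
│ │   │Q│
│ ╵ ┌─┘ │
│   │   │
└───┴───┘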